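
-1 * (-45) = 45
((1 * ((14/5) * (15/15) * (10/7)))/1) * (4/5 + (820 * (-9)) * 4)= -590384/5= -118076.80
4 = 4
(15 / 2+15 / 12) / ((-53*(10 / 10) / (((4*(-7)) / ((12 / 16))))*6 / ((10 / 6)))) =2450 / 1431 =1.71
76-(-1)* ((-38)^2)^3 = 3010936460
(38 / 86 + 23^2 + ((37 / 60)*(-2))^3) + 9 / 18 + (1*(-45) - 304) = 179.07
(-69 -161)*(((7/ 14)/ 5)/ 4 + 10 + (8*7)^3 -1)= -161575023/ 4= -40393755.75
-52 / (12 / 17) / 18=-221 / 54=-4.09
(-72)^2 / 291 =1728 / 97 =17.81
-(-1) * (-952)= -952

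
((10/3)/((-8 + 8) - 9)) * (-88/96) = 55/162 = 0.34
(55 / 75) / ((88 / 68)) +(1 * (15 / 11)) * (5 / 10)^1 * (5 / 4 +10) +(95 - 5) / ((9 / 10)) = 142873 / 1320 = 108.24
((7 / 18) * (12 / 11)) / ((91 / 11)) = 2 / 39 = 0.05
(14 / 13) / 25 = 14 / 325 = 0.04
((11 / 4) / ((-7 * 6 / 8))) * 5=-55 / 21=-2.62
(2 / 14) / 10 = 1 / 70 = 0.01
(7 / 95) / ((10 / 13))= 91 / 950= 0.10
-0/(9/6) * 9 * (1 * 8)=0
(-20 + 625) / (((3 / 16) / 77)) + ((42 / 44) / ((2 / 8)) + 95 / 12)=10932463 / 44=248465.07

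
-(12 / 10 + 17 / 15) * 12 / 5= -28 / 5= -5.60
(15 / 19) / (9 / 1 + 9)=0.04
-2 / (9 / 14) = -28 / 9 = -3.11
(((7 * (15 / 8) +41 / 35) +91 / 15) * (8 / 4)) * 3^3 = 30789 / 28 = 1099.61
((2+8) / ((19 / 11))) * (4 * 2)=880 / 19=46.32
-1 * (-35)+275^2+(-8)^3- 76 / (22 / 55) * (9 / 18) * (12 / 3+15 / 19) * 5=72873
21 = 21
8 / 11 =0.73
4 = 4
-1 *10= -10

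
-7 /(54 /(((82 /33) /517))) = -287 /460647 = -0.00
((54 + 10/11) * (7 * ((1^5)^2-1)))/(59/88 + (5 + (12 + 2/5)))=0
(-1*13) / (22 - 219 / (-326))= -4238 / 7391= -0.57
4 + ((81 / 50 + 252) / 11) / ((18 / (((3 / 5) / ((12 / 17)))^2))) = 2167201 / 440000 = 4.93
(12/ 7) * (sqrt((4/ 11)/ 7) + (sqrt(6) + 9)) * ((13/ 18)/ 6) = 26 * sqrt(77)/ 4851 + 13 * sqrt(6)/ 63 + 13/ 7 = 2.41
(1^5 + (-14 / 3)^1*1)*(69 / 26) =-9.73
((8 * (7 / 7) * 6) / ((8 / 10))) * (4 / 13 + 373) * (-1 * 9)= -2620620 / 13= -201586.15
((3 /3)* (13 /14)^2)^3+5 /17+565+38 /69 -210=3148535350573 /8832145728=356.49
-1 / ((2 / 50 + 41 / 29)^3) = -381078125 / 1170905464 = -0.33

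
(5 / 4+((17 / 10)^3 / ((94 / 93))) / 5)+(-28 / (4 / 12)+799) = 717.22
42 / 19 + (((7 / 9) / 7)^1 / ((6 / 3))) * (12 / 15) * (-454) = -15362 / 855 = -17.97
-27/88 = -0.31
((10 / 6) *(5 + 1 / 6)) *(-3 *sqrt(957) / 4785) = -31 *sqrt(957) / 5742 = -0.17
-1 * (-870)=870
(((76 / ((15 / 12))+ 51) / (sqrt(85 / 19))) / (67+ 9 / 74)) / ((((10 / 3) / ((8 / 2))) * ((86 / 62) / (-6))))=-1073592 * sqrt(1615) / 10554875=-4.09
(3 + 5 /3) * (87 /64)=203 /32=6.34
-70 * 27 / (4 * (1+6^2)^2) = -0.35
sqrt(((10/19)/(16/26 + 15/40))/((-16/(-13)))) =13 * sqrt(9785)/1957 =0.66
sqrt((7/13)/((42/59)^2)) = 1.03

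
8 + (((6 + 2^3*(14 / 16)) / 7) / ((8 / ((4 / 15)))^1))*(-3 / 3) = 1667 / 210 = 7.94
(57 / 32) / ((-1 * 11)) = -57 / 352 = -0.16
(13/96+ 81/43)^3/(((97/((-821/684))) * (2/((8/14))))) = -475400867202875/16334842304987136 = -0.03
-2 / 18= -1 / 9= -0.11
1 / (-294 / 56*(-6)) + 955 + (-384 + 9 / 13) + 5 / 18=572.00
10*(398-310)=880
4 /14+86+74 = 1122 /7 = 160.29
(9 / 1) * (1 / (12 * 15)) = 0.05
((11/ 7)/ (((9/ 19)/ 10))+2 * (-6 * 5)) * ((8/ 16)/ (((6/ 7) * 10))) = -169/ 108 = -1.56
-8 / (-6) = 4 / 3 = 1.33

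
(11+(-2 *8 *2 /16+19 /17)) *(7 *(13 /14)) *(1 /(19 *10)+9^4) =696844369 /1615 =431482.58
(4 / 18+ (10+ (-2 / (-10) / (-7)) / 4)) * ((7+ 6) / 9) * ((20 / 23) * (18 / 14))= 167323 / 10143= 16.50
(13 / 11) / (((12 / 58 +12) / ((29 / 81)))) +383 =120814495 / 315414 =383.03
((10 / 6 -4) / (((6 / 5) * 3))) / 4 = -35 / 216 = -0.16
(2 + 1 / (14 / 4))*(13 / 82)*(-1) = -104 / 287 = -0.36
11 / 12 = 0.92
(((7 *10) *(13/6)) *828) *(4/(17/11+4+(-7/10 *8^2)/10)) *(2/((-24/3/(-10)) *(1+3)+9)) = 77288.65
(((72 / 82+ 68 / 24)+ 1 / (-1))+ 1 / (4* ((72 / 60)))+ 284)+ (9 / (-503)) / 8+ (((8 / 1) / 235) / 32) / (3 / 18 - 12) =296180305984 / 1032284265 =286.92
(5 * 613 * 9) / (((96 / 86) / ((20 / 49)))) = 1976925 / 196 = 10086.35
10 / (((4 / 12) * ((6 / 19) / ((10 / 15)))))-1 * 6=57.33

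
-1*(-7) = 7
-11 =-11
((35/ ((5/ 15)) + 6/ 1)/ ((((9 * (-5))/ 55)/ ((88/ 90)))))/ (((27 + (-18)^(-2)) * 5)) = -214896/ 218725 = -0.98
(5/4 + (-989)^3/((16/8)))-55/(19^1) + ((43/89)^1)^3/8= -483680836.13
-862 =-862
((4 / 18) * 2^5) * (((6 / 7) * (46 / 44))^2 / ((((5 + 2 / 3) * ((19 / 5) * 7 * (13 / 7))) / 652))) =331111680 / 24895871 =13.30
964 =964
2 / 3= 0.67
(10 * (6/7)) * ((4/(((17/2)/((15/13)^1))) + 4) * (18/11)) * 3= 191.16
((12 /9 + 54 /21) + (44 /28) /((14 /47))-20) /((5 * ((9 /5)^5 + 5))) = -0.09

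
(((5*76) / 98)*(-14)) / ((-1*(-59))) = -0.92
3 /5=0.60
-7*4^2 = -112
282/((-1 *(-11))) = 282/11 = 25.64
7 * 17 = 119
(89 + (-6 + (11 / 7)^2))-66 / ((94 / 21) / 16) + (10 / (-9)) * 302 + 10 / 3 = -10004254 / 20727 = -482.67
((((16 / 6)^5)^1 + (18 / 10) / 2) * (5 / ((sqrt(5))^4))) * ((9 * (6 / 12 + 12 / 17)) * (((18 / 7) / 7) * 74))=500408239 / 62475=8009.74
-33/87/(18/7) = -77/522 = -0.15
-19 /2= -9.50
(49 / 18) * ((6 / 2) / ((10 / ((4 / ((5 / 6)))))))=3.92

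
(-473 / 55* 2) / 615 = -86 / 3075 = -0.03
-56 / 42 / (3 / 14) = -56 / 9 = -6.22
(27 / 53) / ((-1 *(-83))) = 27 / 4399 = 0.01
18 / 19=0.95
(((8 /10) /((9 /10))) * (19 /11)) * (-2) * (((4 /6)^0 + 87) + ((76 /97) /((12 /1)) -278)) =16802384 /28809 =583.23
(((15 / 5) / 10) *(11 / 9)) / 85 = 11 / 2550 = 0.00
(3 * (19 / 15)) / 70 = 19 / 350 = 0.05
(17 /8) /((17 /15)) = 15 /8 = 1.88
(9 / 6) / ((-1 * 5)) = -3 / 10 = -0.30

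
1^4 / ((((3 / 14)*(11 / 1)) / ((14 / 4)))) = 49 / 33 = 1.48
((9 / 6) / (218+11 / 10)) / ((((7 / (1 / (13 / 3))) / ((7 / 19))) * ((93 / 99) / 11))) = 16335 / 16776487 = 0.00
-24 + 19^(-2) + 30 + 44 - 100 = -18049 /361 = -50.00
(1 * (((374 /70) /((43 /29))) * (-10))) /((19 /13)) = -140998 /5719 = -24.65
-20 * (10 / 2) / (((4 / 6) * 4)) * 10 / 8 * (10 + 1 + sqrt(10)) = -4125 / 8- 375 * sqrt(10) / 8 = -663.86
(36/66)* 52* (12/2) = 1872/11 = 170.18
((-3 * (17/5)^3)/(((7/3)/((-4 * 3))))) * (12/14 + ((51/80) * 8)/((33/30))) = 224445492/67375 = 3331.29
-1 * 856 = -856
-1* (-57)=57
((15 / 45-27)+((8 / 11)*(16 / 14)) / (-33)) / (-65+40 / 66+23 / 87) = 491724 / 1181411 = 0.42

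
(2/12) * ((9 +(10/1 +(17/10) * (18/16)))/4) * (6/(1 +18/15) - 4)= -11711/10560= -1.11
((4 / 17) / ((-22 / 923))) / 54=-923 / 5049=-0.18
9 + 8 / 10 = 49 / 5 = 9.80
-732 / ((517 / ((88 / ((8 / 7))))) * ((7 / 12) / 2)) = -17568 / 47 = -373.79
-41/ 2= -20.50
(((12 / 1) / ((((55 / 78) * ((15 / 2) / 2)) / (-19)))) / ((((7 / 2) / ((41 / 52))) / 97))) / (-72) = 151126 / 5775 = 26.17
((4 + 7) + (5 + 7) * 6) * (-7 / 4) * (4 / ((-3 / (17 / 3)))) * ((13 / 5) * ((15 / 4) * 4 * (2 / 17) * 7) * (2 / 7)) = 30212 / 3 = 10070.67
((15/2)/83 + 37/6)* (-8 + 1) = -10906/249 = -43.80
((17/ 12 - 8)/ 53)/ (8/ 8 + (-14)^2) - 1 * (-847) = 106122245/ 125292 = 847.00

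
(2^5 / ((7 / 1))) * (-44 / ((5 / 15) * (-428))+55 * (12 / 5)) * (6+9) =6795360 / 749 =9072.58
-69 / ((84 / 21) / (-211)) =14559 / 4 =3639.75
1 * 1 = 1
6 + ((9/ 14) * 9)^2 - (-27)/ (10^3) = 39.50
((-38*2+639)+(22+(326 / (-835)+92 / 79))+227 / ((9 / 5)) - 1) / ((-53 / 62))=-26166598358 / 31465305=-831.60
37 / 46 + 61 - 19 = 1969 / 46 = 42.80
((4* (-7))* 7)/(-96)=49/24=2.04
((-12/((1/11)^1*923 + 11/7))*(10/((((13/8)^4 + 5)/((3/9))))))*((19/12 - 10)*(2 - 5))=-159272960/161393931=-0.99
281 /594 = 0.47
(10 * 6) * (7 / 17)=420 / 17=24.71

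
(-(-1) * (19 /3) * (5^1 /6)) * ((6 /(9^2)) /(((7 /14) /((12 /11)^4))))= 1.11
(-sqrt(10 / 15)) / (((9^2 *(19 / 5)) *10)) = -sqrt(6) / 9234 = -0.00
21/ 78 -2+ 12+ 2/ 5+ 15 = 3337/ 130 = 25.67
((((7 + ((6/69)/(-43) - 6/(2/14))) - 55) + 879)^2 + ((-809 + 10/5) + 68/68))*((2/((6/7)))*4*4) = 68108250138320/2934363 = 23210574.20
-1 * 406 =-406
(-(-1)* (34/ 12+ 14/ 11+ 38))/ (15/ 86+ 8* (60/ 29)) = 3465413/ 1376595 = 2.52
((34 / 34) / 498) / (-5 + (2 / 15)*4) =-5 / 11122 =-0.00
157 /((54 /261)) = 4553 /6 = 758.83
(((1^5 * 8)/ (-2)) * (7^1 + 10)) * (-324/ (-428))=-5508/ 107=-51.48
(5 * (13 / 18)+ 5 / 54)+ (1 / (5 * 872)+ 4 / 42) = 3130669 / 824040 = 3.80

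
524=524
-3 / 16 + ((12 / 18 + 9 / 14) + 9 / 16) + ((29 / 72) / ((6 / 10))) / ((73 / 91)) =34787 / 13797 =2.52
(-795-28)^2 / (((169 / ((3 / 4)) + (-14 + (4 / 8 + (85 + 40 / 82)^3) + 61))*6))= 46682192009 / 258466899427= 0.18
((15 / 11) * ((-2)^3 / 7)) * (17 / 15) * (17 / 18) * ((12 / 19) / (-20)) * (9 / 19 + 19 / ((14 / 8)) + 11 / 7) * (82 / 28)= 1232296 / 619115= 1.99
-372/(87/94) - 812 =-35204/29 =-1213.93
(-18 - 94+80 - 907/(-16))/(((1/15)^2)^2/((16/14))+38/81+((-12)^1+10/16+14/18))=-19996875/8203736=-2.44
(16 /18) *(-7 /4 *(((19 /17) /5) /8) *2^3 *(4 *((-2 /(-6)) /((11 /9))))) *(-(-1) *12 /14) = -304 /935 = -0.33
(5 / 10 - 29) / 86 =-57 / 172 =-0.33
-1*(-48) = 48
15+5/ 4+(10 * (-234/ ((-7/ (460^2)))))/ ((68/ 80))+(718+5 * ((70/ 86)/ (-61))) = 103901933623069/ 1248548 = 83218213.17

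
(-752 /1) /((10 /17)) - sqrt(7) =-1281.05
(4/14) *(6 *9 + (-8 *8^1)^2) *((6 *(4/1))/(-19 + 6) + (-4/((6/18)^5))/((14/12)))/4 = -157666800/637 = -247514.60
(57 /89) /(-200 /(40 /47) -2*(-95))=-19 /1335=-0.01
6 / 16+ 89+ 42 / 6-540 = -3549 / 8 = -443.62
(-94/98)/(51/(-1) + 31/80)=0.02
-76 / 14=-5.43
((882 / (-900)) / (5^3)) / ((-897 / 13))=49 / 431250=0.00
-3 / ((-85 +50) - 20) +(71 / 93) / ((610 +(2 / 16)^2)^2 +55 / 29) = 12332826323611 / 226093311988335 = 0.05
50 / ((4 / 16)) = 200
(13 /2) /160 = 13 /320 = 0.04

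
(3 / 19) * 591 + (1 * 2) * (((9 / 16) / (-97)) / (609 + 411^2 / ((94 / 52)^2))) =52986601640319 / 567820323496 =93.32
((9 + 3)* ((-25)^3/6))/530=-3125/53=-58.96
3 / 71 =0.04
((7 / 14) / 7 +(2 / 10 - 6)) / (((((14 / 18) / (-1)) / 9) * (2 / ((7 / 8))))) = 32481 / 1120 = 29.00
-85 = -85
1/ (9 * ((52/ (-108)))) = -3/ 13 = -0.23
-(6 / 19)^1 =-6 / 19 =-0.32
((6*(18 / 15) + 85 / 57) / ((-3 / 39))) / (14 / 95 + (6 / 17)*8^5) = -547417 / 56033994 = -0.01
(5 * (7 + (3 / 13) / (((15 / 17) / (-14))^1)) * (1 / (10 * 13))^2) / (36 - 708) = -31 / 21091200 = -0.00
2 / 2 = 1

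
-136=-136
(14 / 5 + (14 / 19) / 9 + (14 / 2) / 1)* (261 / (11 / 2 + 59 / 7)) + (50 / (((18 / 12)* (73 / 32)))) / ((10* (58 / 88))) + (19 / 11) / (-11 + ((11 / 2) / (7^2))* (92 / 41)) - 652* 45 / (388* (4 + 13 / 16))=27815730584141519 / 162177242502275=171.51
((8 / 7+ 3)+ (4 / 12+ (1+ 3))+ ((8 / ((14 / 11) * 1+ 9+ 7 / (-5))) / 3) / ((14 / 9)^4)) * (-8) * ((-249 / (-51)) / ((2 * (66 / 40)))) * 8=-199032535880 / 246493863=-807.45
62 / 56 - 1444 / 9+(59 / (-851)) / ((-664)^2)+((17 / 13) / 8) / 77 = -76940665416613 / 482885612352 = -159.34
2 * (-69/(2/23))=-1587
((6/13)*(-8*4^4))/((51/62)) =-253952/221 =-1149.10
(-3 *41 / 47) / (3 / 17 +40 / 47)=-2.55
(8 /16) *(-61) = -61 /2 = -30.50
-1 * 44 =-44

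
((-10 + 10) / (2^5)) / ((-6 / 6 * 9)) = 0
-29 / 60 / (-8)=29 / 480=0.06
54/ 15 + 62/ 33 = 904/ 165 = 5.48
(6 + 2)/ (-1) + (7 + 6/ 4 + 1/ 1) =3/ 2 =1.50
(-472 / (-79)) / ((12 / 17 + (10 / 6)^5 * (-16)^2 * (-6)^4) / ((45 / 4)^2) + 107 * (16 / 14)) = 42652575 / 241538623391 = 0.00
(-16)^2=256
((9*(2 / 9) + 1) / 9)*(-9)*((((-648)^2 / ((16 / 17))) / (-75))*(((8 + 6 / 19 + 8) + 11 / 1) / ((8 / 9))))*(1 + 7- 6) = 520989327 / 475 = 1096819.64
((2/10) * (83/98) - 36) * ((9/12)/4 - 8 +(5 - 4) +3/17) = 6338077/26656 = 237.77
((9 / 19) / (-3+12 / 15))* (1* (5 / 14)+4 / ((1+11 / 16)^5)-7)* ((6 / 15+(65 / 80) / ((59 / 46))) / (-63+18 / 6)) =-69144462749 / 2935833139008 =-0.02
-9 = -9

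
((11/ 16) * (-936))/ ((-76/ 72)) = 11583/ 19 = 609.63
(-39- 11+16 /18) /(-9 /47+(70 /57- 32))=394706 /248853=1.59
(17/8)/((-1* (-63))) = 17/504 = 0.03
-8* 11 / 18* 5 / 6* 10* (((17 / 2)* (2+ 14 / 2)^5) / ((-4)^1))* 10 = 51121125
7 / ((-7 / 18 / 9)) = -162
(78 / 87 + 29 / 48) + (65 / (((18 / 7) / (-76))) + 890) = -4299653 / 4176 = -1029.61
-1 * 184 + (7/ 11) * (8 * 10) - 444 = -6348/ 11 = -577.09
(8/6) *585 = 780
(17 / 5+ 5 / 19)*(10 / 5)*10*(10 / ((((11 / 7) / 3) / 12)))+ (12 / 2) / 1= 3509094 / 209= 16789.92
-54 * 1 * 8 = -432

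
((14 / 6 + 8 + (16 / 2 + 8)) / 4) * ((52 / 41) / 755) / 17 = 1027 / 1578705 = 0.00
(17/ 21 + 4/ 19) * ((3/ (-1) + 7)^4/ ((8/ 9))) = 39072/ 133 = 293.77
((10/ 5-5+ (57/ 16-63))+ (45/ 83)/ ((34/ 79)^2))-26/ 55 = -59.98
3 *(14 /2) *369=7749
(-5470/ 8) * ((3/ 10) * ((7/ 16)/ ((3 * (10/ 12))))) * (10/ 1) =-11487/ 32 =-358.97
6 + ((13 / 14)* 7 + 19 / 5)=163 / 10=16.30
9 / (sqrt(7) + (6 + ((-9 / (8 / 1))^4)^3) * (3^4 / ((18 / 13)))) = 14363704893859806981390336 / 943881770405878487057492159 - 170005193383307227693056 * sqrt(7) / 6607172392841149409402445113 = 0.02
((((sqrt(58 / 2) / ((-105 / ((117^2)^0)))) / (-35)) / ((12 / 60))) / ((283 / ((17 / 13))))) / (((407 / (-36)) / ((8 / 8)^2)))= -204 * sqrt(29) / 366851485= -0.00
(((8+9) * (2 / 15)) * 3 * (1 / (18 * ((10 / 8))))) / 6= 34 / 675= 0.05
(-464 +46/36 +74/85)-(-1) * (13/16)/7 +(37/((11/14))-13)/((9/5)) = -417326533/942480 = -442.80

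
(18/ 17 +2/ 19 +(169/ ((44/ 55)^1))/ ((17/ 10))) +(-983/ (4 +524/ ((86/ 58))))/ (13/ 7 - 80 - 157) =60289061561/ 480618832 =125.44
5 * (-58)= -290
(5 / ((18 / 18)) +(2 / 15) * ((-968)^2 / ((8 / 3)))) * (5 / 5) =234281 / 5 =46856.20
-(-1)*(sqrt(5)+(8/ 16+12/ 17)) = 41/ 34+sqrt(5) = 3.44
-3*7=-21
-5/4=-1.25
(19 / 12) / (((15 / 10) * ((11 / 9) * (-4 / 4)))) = -19 / 22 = -0.86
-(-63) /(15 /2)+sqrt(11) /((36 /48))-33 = -123 /5+4 * sqrt(11) /3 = -20.18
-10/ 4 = -5/ 2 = -2.50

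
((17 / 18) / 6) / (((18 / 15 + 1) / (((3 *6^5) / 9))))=2040 / 11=185.45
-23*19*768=-335616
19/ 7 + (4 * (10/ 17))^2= 16691/ 2023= 8.25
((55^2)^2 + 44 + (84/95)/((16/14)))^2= 3022824738783344049/36100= 83734757307017.84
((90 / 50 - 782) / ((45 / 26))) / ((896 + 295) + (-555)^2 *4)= -101426 / 277490475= -0.00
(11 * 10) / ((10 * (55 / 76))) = 15.20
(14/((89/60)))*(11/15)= 616/89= 6.92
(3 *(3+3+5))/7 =33/7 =4.71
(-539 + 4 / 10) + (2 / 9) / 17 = -412019 / 765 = -538.59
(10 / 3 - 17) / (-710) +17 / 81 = 13177 / 57510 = 0.23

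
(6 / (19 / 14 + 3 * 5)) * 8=672 / 229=2.93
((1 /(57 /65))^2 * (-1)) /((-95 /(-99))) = -9295 /6859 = -1.36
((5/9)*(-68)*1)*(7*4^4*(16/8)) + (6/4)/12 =-9748471/72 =-135395.43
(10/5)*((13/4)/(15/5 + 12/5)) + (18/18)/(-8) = 233/216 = 1.08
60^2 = 3600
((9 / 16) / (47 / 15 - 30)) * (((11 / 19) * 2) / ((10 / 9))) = -2673 / 122512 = -0.02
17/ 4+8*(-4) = -111/ 4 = -27.75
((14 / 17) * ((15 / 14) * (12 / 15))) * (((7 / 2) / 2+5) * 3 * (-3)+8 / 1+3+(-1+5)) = -32.29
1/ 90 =0.01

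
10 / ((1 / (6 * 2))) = 120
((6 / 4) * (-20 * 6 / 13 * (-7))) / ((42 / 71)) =2130 / 13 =163.85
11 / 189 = 0.06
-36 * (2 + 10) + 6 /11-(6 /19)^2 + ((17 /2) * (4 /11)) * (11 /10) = -8501003 /19855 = -428.15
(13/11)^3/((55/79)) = 173563/73205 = 2.37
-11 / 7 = -1.57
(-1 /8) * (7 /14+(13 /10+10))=-59 /40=-1.48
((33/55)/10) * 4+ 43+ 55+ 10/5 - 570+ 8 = -11544/25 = -461.76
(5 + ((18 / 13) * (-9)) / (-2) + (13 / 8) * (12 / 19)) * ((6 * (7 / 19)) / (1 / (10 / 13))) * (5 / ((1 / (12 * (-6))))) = -457758000 / 61009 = -7503.12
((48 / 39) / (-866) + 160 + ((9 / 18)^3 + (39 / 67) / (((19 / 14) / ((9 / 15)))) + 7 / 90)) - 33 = 127.46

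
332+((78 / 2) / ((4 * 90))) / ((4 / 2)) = 79693 / 240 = 332.05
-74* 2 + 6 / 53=-7838 / 53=-147.89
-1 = -1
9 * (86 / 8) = 387 / 4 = 96.75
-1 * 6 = -6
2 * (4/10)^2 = 0.32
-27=-27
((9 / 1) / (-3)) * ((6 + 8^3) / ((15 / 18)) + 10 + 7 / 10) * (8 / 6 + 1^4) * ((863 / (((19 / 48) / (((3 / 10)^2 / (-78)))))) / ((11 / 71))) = 24408038277 / 339625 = 71867.61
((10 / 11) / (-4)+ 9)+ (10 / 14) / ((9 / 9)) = 1461 / 154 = 9.49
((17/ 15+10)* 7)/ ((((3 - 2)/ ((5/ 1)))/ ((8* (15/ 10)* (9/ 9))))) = 4676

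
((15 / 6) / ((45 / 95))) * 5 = 475 / 18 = 26.39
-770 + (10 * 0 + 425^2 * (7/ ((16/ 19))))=24010805/ 16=1500675.31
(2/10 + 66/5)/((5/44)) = 2948/25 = 117.92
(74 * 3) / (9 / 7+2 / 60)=46620 / 277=168.30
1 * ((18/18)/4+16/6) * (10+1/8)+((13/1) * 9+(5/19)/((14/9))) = 624357/4256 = 146.70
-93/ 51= -31/ 17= -1.82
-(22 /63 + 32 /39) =-958 /819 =-1.17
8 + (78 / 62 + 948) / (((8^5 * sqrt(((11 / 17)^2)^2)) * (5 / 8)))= 623068243 / 76820480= 8.11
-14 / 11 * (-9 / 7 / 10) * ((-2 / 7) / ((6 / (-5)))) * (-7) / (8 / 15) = -0.51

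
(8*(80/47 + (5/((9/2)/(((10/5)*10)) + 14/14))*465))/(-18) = -17499680/20727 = -844.29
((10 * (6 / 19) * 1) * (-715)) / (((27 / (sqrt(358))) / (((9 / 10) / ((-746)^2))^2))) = -1287 * sqrt(358) / 5884491106864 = -0.00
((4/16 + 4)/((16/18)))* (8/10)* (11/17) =99/40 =2.48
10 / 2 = 5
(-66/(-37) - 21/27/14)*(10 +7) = 19567/666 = 29.38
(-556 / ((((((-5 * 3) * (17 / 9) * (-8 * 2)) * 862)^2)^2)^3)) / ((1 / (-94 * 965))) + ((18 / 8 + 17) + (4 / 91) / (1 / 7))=42830688983554623245903994779902577632048885015932679006401339911007268977 / 2189966398372507776585061679995018718649500512122418198950707200000000000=19.56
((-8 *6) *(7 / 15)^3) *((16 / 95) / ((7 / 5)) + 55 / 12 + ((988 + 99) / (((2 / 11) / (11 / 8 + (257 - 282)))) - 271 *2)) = 44350851923 / 64125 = 691631.22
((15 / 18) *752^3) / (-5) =-212629504 / 3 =-70876501.33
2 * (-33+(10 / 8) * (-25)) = -128.50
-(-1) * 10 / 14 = 5 / 7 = 0.71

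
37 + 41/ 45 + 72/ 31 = 56126/ 1395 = 40.23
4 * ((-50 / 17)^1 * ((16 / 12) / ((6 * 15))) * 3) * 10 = -800 / 153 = -5.23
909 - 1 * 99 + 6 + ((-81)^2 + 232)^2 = 46145665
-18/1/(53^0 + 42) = -18/43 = -0.42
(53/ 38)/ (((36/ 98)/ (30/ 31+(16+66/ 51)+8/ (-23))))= 140975548/ 2072691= 68.02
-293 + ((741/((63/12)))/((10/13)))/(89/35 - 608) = -6215385/21191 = -293.30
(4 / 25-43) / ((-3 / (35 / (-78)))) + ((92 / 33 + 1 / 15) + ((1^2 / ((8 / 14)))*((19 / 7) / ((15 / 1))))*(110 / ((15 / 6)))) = 44531 / 4290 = 10.38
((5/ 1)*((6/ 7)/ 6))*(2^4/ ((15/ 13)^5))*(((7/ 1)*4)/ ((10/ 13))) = 154457888/ 759375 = 203.40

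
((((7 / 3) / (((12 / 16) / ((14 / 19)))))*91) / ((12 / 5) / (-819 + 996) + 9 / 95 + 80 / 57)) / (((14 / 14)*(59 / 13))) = 2318680 / 76263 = 30.40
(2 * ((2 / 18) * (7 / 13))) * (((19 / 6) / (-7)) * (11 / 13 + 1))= -152 / 1521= -0.10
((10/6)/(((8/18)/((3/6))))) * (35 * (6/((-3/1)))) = -525/4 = -131.25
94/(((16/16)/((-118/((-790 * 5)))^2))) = 327214/3900625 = 0.08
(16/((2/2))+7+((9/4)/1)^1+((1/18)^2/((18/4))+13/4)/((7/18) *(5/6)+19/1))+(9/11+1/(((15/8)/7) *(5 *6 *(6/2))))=1628805659/61983900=26.28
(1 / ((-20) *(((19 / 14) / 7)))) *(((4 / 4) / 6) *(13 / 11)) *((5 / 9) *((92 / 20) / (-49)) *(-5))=-299 / 22572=-0.01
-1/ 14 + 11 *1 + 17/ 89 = 13855/ 1246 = 11.12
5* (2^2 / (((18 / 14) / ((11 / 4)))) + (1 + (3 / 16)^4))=28184125 / 589824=47.78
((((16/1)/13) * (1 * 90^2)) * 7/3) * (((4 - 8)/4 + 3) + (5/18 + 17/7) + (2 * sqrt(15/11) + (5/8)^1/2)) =604800 * sqrt(165)/143 + 1517700/13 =171073.40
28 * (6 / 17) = 168 / 17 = 9.88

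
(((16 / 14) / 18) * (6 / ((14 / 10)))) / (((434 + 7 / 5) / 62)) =12400 / 320019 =0.04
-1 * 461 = -461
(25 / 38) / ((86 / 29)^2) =21025 / 281048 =0.07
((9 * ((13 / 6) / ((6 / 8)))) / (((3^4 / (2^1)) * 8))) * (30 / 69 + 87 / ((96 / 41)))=359671 / 119232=3.02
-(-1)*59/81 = 0.73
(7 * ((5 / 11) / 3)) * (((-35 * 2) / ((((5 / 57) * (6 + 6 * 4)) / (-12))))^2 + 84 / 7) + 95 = 5949429 / 55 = 108171.44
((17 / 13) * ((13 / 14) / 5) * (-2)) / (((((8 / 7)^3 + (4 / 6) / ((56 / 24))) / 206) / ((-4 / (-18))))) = -171598 / 13725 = -12.50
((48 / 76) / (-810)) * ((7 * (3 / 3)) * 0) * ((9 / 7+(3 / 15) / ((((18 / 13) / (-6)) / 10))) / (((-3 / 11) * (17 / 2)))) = 0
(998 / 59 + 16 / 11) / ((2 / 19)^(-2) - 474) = -47688 / 996215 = -0.05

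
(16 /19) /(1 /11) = 176 /19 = 9.26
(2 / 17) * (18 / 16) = 9 / 68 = 0.13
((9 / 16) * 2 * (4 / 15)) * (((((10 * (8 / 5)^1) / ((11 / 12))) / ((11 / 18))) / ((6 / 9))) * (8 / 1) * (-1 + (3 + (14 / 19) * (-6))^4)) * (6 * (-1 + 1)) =0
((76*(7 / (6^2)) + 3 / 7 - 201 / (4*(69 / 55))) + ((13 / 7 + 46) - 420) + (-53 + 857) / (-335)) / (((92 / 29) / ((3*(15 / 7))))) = -335656063 / 414736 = -809.32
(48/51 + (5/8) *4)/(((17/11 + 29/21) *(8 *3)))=693/14144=0.05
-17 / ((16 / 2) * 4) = -0.53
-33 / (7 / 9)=-297 / 7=-42.43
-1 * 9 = -9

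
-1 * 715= -715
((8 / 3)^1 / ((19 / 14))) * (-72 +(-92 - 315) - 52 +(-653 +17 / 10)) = -2323.12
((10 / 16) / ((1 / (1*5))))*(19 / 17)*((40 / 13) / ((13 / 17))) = 2375 / 169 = 14.05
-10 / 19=-0.53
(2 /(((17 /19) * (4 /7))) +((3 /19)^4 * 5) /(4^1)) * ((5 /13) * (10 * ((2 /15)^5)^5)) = 581704179777536 /290902963287113736426830291748046875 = 0.00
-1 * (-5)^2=-25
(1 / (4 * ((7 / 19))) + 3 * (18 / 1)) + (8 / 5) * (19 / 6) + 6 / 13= 328729 / 5460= 60.21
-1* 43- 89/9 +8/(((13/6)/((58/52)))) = -74180/1521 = -48.77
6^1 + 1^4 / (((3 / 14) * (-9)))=148 / 27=5.48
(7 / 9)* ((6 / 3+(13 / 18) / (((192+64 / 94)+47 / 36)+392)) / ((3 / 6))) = 9259600 / 2974467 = 3.11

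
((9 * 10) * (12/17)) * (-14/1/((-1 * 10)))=1512/17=88.94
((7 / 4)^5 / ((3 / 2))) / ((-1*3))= -16807 / 4608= -3.65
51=51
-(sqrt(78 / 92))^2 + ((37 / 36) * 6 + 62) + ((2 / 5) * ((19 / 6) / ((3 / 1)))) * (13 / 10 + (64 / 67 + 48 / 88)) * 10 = 60370592 / 762795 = 79.14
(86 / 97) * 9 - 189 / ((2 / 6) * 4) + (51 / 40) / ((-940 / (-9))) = -133.76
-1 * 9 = -9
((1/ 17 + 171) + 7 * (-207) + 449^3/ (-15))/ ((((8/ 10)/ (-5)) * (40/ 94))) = 18084969119/ 204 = 88651809.41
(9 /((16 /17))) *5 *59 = 45135 /16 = 2820.94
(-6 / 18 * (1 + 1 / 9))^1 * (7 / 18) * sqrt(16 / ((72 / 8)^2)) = -140 / 2187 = -0.06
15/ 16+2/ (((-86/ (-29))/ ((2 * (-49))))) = -44827/ 688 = -65.16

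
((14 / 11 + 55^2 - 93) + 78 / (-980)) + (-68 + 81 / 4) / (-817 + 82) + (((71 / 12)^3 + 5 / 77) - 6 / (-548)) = 2003623517881 / 638003520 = 3140.46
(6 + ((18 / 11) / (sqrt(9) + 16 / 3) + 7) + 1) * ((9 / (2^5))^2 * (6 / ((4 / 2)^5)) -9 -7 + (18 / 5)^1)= -61890173 / 352000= -175.82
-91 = -91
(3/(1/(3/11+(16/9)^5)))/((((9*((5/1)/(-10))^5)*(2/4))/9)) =-749534912/216513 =-3461.85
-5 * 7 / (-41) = 35 / 41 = 0.85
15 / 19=0.79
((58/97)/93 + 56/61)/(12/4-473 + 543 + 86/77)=39170978/3140453667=0.01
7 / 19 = 0.37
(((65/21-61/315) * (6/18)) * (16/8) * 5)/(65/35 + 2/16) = 4.88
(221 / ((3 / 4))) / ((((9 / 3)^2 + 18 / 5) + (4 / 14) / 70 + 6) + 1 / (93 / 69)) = 6713980 / 440799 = 15.23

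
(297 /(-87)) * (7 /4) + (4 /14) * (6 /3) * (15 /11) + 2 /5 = -214141 /44660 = -4.79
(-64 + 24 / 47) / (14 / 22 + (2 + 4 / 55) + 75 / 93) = -18.06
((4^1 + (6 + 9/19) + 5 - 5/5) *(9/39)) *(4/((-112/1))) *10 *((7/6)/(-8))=1375/7904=0.17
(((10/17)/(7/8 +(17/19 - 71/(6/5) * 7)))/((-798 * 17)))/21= 40/7989055599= 0.00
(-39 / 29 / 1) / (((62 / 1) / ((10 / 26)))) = -15 / 1798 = -0.01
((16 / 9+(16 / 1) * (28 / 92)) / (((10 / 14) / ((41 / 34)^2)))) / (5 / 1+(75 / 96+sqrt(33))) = 4792652032 / 25903359 -4144996352 * sqrt(33) / 129516795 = 1.17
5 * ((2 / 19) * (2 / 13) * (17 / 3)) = 0.46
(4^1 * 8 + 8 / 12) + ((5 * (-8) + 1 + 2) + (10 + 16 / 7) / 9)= -187 / 63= -2.97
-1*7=-7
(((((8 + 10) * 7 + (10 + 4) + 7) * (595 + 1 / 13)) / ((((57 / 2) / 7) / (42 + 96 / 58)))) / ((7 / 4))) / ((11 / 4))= 15356640768 / 78793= 194898.54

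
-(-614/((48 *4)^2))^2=-94249/339738624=-0.00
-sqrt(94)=-9.70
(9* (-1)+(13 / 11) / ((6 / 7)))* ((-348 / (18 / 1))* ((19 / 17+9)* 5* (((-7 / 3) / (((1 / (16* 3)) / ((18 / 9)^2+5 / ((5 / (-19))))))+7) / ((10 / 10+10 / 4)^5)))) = 96745651840 / 4040883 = 23941.71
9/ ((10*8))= 9/ 80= 0.11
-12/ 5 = -2.40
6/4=3/2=1.50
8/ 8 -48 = -47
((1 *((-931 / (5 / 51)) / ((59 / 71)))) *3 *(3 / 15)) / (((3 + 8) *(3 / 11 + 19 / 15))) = -30340359 / 74930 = -404.92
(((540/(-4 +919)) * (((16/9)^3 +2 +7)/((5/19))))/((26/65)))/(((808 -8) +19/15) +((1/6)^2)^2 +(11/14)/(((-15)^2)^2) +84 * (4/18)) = 28347620000/283590614243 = 0.10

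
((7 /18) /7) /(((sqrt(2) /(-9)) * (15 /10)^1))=-sqrt(2) /6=-0.24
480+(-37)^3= -50173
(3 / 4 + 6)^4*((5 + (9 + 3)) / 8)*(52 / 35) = 117448461 / 17920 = 6554.04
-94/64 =-47/32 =-1.47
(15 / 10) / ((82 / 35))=0.64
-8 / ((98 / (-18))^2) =-648 / 2401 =-0.27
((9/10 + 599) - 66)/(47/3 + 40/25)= 16017/518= 30.92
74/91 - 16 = -1382/91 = -15.19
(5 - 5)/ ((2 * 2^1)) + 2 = 2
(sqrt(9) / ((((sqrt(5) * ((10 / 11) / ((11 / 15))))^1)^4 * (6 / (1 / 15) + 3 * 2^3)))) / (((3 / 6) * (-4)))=-214358881 / 961875000000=-0.00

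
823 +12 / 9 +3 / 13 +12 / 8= 64433 / 78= 826.06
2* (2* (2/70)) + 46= 46.11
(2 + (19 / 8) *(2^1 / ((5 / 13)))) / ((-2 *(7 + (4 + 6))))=-287 / 680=-0.42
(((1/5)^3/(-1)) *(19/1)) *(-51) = 969/125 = 7.75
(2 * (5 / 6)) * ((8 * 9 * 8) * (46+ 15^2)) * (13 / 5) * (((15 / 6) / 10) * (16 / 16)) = 169104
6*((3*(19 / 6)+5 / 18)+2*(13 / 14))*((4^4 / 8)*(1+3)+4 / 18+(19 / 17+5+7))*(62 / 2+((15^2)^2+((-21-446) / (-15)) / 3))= 14456143574150 / 28917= 499918510.71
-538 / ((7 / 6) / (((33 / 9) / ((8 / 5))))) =-14795 / 14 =-1056.79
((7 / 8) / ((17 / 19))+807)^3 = 1326829862729125 / 2515456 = 527470908.94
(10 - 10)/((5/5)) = 0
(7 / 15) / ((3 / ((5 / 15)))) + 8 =1087 / 135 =8.05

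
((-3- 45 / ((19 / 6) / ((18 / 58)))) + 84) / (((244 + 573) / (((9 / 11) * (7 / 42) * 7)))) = 886221 / 9903674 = 0.09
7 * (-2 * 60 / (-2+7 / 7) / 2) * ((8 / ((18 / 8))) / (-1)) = -4480 / 3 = -1493.33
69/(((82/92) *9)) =1058/123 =8.60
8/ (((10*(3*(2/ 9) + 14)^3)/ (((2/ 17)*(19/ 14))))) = 513/ 12671120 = 0.00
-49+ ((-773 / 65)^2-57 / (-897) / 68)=92.43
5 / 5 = 1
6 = 6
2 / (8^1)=1 / 4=0.25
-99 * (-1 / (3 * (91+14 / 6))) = 99 / 280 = 0.35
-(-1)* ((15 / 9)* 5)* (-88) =-2200 / 3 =-733.33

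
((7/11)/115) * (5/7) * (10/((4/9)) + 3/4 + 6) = 117/1012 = 0.12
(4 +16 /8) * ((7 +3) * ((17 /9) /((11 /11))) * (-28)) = -9520 /3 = -3173.33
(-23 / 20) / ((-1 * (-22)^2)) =23 / 9680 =0.00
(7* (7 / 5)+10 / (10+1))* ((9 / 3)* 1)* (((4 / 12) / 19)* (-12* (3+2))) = -372 / 11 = -33.82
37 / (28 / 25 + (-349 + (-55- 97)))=-925 / 12497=-0.07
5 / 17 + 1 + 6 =124 / 17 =7.29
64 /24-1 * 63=-181 /3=-60.33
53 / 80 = 0.66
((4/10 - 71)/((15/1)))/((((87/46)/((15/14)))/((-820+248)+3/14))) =12998519/8526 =1524.57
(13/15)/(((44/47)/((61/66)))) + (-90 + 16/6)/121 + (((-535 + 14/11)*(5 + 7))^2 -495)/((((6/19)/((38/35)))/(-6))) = -258018654436639/304920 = -846184751.53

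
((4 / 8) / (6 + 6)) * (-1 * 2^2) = -1 / 6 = -0.17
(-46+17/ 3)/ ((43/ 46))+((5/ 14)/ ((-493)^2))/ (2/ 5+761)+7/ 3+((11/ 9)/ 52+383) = 342.21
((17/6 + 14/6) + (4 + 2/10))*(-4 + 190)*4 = 34844/5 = 6968.80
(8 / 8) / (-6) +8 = 47 / 6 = 7.83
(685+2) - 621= 66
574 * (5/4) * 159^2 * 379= 13749451065/2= 6874725532.50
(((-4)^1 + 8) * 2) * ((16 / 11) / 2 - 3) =-200 / 11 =-18.18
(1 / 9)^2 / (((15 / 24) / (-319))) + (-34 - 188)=-92462 / 405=-228.30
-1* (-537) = 537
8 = 8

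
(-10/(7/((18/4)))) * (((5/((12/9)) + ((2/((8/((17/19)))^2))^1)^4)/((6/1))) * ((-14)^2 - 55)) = -566.52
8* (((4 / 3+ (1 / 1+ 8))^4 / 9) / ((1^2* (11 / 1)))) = 921.33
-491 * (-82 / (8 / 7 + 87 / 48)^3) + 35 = 57834475321 / 36264691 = 1594.79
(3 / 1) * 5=15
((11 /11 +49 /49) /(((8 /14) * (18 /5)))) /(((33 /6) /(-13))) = -455 /198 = -2.30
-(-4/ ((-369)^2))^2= -16/ 18539817921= -0.00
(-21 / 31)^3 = -9261 / 29791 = -0.31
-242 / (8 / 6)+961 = 1559 / 2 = 779.50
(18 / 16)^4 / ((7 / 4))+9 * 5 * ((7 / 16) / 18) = 14401 / 7168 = 2.01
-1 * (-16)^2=-256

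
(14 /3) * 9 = 42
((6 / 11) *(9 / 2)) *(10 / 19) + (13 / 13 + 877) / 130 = 109301 / 13585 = 8.05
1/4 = 0.25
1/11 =0.09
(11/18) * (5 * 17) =935/18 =51.94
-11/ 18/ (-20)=11/ 360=0.03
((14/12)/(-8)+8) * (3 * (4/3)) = 377/12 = 31.42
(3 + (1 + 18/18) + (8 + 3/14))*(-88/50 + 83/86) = -63233/6020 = -10.50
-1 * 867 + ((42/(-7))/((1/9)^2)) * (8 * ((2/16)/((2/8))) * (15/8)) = -4512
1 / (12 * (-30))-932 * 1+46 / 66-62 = -3933491 / 3960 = -993.31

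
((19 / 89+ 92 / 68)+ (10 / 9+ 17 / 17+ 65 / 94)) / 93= 5592343 / 119039814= 0.05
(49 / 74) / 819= 7 / 8658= 0.00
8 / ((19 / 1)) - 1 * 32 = -600 / 19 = -31.58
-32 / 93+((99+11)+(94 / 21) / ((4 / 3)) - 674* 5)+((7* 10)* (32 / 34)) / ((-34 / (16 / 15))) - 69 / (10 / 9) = -1041397604 / 313565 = -3321.15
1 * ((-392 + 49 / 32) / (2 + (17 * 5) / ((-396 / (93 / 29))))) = -11957715 / 40168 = -297.69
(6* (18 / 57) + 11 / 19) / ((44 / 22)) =47 / 38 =1.24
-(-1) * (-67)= -67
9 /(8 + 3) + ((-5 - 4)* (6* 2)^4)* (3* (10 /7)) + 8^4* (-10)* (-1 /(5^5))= -38490529841 /48125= -799803.22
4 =4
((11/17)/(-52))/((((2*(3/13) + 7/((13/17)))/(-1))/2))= 11/4250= 0.00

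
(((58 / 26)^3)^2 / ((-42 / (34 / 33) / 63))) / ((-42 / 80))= 404479858280 / 1114992879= 362.76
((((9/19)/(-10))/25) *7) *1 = -63/4750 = -0.01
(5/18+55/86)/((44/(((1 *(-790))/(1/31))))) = -4346975/8514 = -510.57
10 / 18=5 / 9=0.56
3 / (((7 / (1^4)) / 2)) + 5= 41 / 7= 5.86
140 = 140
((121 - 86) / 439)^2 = 1225 / 192721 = 0.01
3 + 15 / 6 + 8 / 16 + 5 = 11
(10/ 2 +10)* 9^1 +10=145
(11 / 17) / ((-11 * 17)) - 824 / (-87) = 238049 / 25143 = 9.47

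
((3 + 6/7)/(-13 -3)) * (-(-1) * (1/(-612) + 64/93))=-39075/236096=-0.17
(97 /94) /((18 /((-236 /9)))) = -5723 /3807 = -1.50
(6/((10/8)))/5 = 24/25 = 0.96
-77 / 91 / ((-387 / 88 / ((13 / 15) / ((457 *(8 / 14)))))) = 1694 / 2652885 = 0.00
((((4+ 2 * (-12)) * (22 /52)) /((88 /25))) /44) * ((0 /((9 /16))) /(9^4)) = 0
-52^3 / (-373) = 140608 / 373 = 376.97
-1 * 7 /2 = -7 /2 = -3.50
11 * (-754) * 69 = -572286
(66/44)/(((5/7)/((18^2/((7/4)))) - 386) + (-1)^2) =-1944/498955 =-0.00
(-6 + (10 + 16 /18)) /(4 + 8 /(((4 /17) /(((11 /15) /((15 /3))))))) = 550 /1011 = 0.54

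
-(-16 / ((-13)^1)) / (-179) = 16 / 2327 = 0.01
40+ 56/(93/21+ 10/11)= 20752/411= 50.49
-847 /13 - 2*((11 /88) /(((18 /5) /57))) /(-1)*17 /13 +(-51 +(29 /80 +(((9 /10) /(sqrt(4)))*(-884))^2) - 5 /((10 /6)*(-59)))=158134.28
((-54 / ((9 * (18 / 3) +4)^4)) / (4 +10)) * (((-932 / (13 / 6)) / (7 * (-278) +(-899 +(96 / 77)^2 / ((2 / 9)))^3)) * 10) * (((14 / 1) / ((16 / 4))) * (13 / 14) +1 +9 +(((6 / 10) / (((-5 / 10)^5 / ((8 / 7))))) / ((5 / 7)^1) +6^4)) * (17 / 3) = -407123189782109088057 / 27202766985271769154484606580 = -0.00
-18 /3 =-6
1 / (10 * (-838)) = -1 / 8380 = -0.00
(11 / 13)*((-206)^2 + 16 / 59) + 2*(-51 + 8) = 27475178 / 767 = 35821.61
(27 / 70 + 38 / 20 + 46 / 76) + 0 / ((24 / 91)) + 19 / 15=16589 / 3990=4.16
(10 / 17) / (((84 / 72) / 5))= 300 / 119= 2.52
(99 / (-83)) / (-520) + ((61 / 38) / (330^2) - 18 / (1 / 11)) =-110510377067 / 558139725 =-198.00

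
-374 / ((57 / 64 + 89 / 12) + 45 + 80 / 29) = -2082432 / 312175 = -6.67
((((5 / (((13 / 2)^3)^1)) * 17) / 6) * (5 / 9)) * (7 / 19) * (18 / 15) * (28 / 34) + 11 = 4136477 / 375687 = 11.01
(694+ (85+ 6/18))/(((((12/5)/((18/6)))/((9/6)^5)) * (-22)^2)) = 473445/30976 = 15.28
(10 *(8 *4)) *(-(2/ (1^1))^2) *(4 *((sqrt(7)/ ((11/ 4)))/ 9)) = -20480 *sqrt(7)/ 99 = -547.32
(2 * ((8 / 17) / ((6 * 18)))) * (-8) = -32 / 459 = -0.07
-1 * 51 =-51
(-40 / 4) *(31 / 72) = -155 / 36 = -4.31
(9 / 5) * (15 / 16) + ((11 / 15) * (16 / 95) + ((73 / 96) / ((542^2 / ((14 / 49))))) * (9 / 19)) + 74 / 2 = 1819643854493 / 46884734400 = 38.81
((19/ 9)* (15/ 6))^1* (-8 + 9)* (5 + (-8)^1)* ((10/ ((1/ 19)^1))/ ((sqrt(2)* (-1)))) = 9025* sqrt(2)/ 6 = 2127.21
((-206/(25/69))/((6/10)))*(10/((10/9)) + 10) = -90022/5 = -18004.40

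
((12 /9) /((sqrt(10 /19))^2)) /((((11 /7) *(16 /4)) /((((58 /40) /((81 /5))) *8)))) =3857 /13365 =0.29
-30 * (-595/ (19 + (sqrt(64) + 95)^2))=8925/ 5314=1.68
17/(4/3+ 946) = 51/2842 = 0.02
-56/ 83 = -0.67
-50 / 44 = -25 / 22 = -1.14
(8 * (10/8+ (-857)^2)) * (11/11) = 5875602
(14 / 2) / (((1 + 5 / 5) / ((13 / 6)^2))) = 1183 / 72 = 16.43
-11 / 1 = -11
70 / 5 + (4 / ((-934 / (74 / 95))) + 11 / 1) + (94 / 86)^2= 2148500758 / 82030885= 26.19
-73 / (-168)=73 / 168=0.43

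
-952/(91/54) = -7344/13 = -564.92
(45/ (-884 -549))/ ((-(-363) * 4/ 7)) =-105/ 693572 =-0.00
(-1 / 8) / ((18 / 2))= -1 / 72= -0.01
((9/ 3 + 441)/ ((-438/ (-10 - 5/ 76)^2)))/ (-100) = 1.03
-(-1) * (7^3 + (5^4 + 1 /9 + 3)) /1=8740 /9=971.11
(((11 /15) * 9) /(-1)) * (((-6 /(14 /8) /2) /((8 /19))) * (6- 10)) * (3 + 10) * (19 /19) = -48906 /35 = -1397.31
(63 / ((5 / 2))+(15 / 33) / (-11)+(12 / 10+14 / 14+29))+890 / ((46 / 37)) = 10745556 / 13915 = 772.23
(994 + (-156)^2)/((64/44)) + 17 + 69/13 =1813415/104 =17436.68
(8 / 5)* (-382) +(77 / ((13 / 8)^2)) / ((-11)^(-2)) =2464976 / 845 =2917.13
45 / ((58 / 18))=13.97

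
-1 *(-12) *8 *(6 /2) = 288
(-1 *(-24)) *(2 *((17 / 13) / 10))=408 / 65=6.28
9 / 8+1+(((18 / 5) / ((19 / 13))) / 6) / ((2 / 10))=635 / 152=4.18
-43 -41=-84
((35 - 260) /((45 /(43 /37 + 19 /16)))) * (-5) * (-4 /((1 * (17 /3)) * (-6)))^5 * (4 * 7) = 1947400 /52534709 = 0.04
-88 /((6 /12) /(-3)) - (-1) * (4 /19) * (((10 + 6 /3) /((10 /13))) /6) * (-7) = 49796 /95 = 524.17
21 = 21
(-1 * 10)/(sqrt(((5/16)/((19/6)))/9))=-95.50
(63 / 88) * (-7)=-441 / 88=-5.01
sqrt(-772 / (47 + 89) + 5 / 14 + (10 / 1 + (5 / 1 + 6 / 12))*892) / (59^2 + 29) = 23*sqrt(369971) / 417690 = 0.03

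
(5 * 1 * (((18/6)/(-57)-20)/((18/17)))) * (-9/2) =426.12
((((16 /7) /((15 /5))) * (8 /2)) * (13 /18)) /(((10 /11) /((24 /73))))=18304 /22995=0.80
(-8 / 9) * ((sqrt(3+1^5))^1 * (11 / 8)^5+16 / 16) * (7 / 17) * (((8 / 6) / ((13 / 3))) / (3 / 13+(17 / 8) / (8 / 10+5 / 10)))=-138005 / 211072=-0.65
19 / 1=19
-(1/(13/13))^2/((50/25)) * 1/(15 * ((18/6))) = -0.01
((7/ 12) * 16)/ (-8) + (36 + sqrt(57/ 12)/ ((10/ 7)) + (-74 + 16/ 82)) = -9587/ 246 + 7 * sqrt(19)/ 20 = -37.45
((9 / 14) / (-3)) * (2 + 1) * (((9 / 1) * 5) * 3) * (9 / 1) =-10935 / 14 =-781.07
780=780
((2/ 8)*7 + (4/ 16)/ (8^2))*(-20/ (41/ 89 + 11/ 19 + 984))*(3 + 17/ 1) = -18981475/ 26651232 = -0.71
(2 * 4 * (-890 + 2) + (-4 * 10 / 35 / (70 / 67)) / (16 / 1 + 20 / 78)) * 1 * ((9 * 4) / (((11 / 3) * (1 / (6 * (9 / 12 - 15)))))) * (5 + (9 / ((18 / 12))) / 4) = 38763020.25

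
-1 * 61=-61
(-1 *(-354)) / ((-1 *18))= -59 / 3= -19.67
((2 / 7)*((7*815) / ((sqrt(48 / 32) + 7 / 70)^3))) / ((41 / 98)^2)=-172199720000 / 135625909 + 11975707800000*sqrt(6) / 5560662269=4005.67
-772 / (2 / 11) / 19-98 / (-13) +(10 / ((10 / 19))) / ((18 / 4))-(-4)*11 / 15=-2320586 / 11115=-208.78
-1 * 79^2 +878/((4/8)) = -4485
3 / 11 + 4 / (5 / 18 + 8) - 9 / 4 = -9795 / 6556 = -1.49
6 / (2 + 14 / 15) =45 / 22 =2.05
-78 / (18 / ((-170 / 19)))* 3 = 2210 / 19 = 116.32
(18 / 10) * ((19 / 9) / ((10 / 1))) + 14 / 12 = 1.55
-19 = -19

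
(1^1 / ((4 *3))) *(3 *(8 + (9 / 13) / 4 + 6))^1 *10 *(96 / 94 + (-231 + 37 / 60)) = -476692337 / 58656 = -8126.92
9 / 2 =4.50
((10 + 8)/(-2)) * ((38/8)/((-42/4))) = 57/14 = 4.07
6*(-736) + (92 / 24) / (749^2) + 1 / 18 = -22296143209 / 5049009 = -4415.94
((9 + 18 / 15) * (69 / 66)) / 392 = 1173 / 43120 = 0.03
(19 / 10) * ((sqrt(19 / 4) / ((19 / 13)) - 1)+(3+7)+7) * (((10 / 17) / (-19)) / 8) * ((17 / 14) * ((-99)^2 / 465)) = -3267 / 1085 - 42471 * sqrt(19) / 659680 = -3.29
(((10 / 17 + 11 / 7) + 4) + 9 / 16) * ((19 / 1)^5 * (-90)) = -1426121599545 / 952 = -1498026890.28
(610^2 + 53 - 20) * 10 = 3721330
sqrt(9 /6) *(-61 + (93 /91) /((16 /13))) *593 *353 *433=-610819300723 *sqrt(6) /224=-6679444695.60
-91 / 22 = -4.14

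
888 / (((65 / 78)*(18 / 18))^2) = 31968 / 25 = 1278.72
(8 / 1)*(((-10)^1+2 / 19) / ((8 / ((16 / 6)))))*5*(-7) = 52640 / 57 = 923.51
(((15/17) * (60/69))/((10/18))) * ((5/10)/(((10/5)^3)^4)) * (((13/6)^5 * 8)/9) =1856465/259448832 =0.01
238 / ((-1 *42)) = -17 / 3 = -5.67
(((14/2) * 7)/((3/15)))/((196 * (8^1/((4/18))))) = 5/144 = 0.03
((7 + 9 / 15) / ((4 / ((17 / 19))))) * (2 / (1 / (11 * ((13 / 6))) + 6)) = 2431 / 4320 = 0.56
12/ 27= 4/ 9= 0.44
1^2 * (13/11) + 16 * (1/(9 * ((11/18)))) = 45/11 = 4.09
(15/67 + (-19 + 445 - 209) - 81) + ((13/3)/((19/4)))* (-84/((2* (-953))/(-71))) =161799493/1213169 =133.37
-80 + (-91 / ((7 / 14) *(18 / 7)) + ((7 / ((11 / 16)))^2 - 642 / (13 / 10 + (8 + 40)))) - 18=-41946559 / 536877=-78.13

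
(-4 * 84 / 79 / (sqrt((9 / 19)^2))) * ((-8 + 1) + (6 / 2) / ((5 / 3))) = 55328 / 1185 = 46.69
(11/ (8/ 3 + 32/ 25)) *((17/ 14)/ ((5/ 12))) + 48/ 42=9599/ 1036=9.27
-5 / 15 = -1 / 3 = -0.33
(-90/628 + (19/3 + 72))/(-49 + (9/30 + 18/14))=-2577925/1563249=-1.65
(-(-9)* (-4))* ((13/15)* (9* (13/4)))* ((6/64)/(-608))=0.14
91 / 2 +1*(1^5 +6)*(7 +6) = 136.50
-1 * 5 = -5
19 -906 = -887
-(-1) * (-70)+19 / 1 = -51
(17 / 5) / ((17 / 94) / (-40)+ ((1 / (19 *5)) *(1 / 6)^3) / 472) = -1547733312 / 2058109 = -752.02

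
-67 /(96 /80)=-335 /6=-55.83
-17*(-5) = 85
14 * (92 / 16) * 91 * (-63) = -923013 / 2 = -461506.50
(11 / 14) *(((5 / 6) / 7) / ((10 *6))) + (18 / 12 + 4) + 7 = 12.50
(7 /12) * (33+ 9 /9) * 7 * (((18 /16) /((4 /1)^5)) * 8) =2499 /2048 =1.22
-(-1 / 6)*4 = 2 / 3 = 0.67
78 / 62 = 39 / 31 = 1.26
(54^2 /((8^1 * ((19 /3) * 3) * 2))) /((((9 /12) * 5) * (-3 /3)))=-243 /95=-2.56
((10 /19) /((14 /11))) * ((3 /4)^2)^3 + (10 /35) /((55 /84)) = 15279657 /29962240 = 0.51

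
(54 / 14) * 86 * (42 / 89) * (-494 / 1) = -6882408 / 89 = -77330.43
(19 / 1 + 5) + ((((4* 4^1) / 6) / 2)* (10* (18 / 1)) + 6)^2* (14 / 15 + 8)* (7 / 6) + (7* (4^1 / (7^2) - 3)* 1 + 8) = 22075297 / 35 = 630722.77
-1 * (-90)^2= -8100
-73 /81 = -0.90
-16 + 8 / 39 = -616 / 39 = -15.79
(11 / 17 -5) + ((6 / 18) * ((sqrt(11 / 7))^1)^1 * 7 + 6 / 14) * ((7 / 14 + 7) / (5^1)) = 0.68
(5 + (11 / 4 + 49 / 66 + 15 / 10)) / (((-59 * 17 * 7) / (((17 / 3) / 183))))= -1319 / 29929284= -0.00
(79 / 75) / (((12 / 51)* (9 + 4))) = 1343 / 3900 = 0.34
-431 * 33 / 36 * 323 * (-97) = 148540271 / 12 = 12378355.92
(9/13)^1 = 9/13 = 0.69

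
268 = 268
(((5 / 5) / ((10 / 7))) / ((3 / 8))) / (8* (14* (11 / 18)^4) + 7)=4374 / 53005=0.08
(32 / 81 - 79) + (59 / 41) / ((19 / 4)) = -4940777 / 63099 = -78.30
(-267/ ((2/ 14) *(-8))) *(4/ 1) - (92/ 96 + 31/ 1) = 21661/ 24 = 902.54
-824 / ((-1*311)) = 824 / 311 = 2.65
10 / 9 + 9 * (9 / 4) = 769 / 36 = 21.36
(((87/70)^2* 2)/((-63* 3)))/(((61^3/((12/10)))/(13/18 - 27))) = 397793/175172586750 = 0.00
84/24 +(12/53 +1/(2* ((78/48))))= 5559/1378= 4.03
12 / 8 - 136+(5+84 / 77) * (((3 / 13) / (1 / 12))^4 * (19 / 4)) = 984563585 / 628342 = 1566.92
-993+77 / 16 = -15811 / 16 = -988.19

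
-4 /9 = -0.44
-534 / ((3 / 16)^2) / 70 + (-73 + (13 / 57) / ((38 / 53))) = -289.67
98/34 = 49/17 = 2.88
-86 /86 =-1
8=8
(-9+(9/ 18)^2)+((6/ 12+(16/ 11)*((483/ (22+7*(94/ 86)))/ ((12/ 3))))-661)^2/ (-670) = -37970476330931/ 58573075000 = -648.26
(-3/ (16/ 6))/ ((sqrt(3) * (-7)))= 3 * sqrt(3)/ 56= 0.09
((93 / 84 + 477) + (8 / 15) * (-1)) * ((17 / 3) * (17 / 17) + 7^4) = 72409741 / 63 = 1149360.97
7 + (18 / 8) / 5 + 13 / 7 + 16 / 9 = 13967 / 1260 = 11.08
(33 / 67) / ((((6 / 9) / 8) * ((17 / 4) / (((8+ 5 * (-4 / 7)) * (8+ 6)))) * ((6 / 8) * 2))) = 76032 / 1139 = 66.75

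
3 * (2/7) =0.86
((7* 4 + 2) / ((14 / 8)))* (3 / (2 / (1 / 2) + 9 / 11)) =3960 / 371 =10.67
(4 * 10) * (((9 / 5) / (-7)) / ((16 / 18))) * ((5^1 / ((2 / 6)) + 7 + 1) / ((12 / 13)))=-8073 / 28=-288.32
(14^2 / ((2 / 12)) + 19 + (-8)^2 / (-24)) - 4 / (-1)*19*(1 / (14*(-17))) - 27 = 415910 / 357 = 1165.01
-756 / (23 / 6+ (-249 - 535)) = 4536 / 4681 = 0.97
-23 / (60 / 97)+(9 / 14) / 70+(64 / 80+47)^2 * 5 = 8369464 / 735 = 11387.03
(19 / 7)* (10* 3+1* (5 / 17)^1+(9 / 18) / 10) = 82.36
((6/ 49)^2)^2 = 1296/ 5764801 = 0.00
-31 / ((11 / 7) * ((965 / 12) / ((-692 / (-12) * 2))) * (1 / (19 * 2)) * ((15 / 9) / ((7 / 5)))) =-239661744 / 265375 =-903.11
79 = 79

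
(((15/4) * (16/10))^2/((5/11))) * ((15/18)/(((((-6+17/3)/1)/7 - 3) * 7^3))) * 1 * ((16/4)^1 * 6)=-297/196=-1.52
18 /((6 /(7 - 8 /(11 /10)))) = -9 /11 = -0.82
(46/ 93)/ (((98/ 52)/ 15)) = 5980/ 1519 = 3.94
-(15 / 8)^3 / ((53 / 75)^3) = -1423828125 / 76225024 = -18.68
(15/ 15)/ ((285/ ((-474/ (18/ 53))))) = -4187/ 855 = -4.90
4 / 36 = 1 / 9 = 0.11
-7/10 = -0.70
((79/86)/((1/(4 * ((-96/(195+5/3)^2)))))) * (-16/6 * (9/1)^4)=159.56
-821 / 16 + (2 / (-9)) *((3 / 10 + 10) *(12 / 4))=-13963 / 240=-58.18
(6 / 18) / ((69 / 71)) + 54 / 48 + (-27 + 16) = -15785 / 1656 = -9.53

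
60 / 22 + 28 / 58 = 1024 / 319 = 3.21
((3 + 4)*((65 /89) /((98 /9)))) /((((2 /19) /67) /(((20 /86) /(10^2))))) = 148941 /214312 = 0.69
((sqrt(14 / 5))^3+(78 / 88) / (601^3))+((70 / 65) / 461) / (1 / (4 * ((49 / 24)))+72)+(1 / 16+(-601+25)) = -233019487905335368111 / 404591645815355856+14 * sqrt(70) / 25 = -571.25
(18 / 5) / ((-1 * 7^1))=-18 / 35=-0.51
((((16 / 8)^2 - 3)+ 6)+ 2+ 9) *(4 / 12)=6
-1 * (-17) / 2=17 / 2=8.50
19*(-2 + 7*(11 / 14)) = 133 / 2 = 66.50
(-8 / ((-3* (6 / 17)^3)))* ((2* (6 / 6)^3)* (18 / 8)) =4913 / 18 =272.94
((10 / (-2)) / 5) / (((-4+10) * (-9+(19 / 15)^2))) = 75 / 3328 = 0.02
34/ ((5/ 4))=136/ 5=27.20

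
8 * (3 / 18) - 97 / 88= 61 / 264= 0.23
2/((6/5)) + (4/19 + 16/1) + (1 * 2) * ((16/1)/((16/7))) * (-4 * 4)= -11749/57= -206.12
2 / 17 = 0.12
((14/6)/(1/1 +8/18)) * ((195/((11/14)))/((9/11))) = 490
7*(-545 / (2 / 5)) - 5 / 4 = -38155 / 4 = -9538.75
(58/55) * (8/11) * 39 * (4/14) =36192/4235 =8.55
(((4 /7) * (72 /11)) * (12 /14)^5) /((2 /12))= 10.38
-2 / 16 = -1 / 8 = -0.12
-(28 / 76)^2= -49 / 361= -0.14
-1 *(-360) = 360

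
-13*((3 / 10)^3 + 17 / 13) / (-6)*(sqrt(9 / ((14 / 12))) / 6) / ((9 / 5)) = 17351*sqrt(42) / 151200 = 0.74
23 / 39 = 0.59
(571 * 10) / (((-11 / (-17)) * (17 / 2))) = 11420 / 11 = 1038.18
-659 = -659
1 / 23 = 0.04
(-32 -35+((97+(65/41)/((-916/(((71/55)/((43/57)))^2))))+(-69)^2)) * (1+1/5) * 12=3623012502744654/52514789525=68990.33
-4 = -4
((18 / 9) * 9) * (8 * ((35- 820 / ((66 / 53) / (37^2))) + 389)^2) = 14146131760750144 / 121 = 116910179840910.28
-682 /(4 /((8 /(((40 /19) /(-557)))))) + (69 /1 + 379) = 3613283 /10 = 361328.30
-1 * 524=-524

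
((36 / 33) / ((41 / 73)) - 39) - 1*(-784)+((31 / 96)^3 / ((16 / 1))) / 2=9537354269533 / 12768509952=746.94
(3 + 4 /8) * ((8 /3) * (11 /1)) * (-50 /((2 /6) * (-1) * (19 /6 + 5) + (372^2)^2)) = -92400 /344702366159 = -0.00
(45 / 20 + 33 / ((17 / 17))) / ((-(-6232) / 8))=141 / 3116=0.05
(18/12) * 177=531/2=265.50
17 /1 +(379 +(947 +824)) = 2167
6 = 6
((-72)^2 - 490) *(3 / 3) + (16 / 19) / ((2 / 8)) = 89250 / 19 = 4697.37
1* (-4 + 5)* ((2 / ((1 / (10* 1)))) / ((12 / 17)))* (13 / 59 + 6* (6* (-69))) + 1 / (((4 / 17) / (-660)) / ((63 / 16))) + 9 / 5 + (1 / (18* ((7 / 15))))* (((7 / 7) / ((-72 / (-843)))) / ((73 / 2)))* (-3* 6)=-589116273757 / 7235760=-81417.33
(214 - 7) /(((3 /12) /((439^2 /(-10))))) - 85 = -79786919 /5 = -15957383.80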